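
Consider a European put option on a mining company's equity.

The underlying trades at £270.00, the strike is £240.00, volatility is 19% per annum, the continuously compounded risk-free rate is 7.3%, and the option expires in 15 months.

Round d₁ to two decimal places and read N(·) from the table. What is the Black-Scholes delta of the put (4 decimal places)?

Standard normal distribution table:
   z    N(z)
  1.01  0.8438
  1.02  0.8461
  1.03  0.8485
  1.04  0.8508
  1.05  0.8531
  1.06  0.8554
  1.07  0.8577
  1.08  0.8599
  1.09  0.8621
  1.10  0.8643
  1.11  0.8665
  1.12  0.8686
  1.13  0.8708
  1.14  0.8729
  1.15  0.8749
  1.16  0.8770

-0.1379

T = 1.25;  σ√T = 0.2124
ln(S/K) + (r + σ²/2)T = ln(270/240) + (0.073 + 0.19²/2)·1.25 = 0.1178 + 0.1138 = 0.2316
d₁ = 0.2316 / 0.2124 = 1.0902 ⇒ 1.09
N(d₁) = N(1.09) = 0.8621
Δ_put = N(d₁) − 1 = 0.8621 − 1 = -0.1379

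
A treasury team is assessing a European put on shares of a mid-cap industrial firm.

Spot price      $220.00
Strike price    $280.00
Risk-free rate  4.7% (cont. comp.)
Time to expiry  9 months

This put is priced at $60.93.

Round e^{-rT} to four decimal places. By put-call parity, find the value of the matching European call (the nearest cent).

exp(−rT) = exp(−0.047·0.75) = 0.9654
Put-call parity: C − P = S − K·e^(−rT) = 220 − 280·0.9654 = 220 − 270.3120 = -50.3120
C = P + (C − P) = 60.93 + (-50.3120) = 10.6180

$10.62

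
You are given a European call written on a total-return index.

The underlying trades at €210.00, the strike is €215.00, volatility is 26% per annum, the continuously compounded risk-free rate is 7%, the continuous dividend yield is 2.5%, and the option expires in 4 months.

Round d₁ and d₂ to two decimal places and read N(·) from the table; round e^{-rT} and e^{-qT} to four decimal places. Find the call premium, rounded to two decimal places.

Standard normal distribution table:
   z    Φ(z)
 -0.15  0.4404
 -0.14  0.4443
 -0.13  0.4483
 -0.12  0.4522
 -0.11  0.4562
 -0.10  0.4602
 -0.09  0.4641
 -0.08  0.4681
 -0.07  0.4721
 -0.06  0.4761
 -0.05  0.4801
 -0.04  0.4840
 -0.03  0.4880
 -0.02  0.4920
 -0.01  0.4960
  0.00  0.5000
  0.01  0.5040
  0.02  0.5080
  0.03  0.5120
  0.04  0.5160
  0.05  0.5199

T = 0.3333;  σ√T = 0.1501
ln(S/K) + (r − q + σ²/2)T = ln(210/215) + (0.07 − 0.025 + 0.26²/2)·0.3333 = -0.0235 + 0.0263 = 0.0027
d₁ = 0.0027 / 0.1501 = 0.0182 which rounds to 0.02
d₂ = d₁ − σ√T = 0.0182 − 0.1501 = -0.1319 which rounds to -0.13
exp(−qT) = exp(−0.025·0.3333) = 0.9917;  exp(−rT) = exp(−0.07·0.3333) = 0.9769
N(d₁) = N(0.02) = 0.5080;  N(d₂) = N(-0.13) = 0.4483
C = 210·0.9917·0.5080 − 215·0.9769·0.4483 = 105.7946 − 94.1580 = 11.6365

€11.64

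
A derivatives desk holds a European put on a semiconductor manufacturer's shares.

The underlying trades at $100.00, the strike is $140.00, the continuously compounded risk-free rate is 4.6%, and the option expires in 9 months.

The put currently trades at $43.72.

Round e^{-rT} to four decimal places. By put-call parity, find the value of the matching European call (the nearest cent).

exp(−rT) = exp(−0.046·0.75) = 0.9661
Put-call parity: C − P = S − K·e^(−rT) = 100 − 140·0.9661 = 100 − 135.2540 = -35.2540
C = P + (C − P) = 43.72 + (-35.2540) = 8.4660

$8.47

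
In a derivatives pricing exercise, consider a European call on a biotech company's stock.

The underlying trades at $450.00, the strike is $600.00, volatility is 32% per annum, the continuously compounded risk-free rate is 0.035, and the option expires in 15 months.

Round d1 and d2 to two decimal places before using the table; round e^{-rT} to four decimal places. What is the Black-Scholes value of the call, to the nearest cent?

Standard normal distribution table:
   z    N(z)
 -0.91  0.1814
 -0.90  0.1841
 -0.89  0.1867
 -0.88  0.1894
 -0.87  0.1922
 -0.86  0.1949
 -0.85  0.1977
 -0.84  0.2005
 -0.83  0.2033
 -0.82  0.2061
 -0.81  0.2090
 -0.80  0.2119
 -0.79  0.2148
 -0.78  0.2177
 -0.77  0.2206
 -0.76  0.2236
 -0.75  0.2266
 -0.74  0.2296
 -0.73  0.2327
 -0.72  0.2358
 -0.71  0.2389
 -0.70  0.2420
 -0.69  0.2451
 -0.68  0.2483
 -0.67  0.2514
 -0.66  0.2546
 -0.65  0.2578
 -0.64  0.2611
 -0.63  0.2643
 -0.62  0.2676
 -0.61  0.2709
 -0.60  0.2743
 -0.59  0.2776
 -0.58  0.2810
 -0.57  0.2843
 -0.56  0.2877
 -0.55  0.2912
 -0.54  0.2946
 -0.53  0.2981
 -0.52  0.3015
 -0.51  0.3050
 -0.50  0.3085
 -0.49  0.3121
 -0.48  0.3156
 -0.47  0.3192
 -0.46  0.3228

$26.89

σ√T = 0.32 × 1.1180 = 0.3578
ln(S/K) + (r + σ²/2)T = ln(450/600) + (0.035 + 0.32²/2)·1.25 = -0.2877 + 0.1077 = -0.1799
d₁ = -0.1799 / 0.3578 = -0.5029 ≈ -0.50
d₂ = d₁ − σ√T = -0.5029 − 0.3578 = -0.8607 ≈ -0.86
exp(−rT) = exp(−0.035·1.25) = 0.9572
N(d₁) = N(-0.50) = 0.3085;  N(d₂) = N(-0.86) = 0.1949
C = 450·0.3085 − 600·0.9572·0.1949 = 138.8250 − 111.9350 = 26.8900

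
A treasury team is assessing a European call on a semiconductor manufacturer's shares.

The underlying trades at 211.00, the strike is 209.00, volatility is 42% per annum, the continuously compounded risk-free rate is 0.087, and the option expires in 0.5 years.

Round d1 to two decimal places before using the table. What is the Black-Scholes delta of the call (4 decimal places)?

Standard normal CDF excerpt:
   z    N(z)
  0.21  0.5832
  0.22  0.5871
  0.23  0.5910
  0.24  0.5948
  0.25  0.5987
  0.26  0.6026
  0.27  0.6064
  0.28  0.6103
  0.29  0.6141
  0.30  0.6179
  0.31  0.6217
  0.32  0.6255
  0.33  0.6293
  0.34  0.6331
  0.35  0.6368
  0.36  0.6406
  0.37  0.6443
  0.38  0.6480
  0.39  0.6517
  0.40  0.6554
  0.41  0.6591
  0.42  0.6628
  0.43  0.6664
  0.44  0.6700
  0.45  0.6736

0.6293

T = 0.5;  σ√T = 0.2970
d₁ = [ln(211/209) + (0.087 + 0.42²/2)·0.5] / 0.2970 = [0.0095 + 0.0876] / 0.2970 = 0.3270 ≈ 0.33
N(d₁) = N(0.33) = 0.6293
Δ_call = N(d₁) = 0.6293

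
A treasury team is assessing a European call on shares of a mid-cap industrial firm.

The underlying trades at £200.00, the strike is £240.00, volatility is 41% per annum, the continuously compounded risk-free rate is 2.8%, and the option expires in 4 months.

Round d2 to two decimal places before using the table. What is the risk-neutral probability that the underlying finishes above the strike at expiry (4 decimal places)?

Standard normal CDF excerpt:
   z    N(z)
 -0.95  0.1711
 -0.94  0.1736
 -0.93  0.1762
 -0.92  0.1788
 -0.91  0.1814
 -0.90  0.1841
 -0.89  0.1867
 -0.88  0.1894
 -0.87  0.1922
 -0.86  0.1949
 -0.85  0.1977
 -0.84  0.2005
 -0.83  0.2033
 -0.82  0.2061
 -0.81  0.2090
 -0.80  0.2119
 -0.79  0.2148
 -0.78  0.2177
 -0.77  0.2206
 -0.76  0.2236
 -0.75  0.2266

T = 0.3333;  σ√T = 0.2367
d₁ = [ln(200/240) + (0.028 + ½·0.41²)·0.3333] / (σ√T) = (-0.1823 + 0.0373) / 0.2367 = -0.6124 which rounds to -0.61
d₂ = -0.6124 − 0.2367 = -0.8491 which rounds to -0.85
Risk-neutral Pr[S_T > K] = N(d₂) = N(-0.85) = 0.1977

0.1977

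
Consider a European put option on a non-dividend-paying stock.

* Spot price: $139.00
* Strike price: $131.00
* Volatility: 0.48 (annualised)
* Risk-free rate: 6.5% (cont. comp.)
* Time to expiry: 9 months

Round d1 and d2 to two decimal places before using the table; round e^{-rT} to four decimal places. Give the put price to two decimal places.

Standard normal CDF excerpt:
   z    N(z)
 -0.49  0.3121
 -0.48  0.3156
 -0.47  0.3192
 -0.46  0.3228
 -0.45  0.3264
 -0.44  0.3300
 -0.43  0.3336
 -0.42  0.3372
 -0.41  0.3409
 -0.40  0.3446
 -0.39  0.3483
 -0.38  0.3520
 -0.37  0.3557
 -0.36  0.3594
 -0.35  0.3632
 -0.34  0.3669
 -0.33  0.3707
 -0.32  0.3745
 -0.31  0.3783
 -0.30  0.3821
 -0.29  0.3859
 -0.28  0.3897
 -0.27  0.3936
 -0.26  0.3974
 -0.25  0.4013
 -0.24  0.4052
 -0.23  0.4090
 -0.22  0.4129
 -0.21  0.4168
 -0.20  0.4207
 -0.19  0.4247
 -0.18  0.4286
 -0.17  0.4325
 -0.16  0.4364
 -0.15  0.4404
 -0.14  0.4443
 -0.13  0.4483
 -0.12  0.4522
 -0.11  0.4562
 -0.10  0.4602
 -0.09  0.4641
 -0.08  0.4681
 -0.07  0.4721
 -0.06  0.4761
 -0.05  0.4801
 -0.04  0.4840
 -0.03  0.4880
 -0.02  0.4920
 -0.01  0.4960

σ√T = 0.48 × 0.8660 = 0.4157
ln(S/K) + (r + σ²/2)T = ln(139/131) + (0.065 + 0.48²/2)·0.75 = 0.0593 + 0.1351 = 0.1944
d₁ = 0.1944 / 0.4157 = 0.4677 ⇒ 0.47
d₂ = d₁ − σ√T = 0.4677 − 0.4157 = 0.0520 ⇒ 0.05
e^(−rT) = e^(−0.065·0.75) = 0.9524
N(−d₂) = N(-0.05) = 0.4801;  N(−d₁) = N(-0.47) = 0.3192
P = 131·0.9524·0.4801 − 139·0.3192 = 59.8994 − 44.3688 = 15.5306

$15.53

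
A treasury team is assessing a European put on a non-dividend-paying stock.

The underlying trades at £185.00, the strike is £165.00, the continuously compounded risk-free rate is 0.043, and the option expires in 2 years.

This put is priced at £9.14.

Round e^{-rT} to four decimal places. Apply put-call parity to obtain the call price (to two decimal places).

exp(−rT) = exp(−0.043·2) = 0.9176
Put-call parity: C − P = S − K·e^(−rT) = 185 − 165·0.9176 = 185 − 151.4040 = 33.5960
C = P + (C − P) = 9.14 + (33.5960) = 42.7360

£42.74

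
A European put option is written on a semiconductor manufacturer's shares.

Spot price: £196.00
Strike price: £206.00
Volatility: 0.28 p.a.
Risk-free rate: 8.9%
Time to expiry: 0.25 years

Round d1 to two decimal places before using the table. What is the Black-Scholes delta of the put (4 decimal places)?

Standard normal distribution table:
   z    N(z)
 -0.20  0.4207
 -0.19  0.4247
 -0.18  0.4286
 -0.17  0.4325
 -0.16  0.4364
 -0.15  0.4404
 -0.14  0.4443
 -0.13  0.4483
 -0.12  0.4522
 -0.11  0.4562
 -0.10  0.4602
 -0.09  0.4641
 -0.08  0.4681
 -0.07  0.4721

σ√T = 0.28 × 0.5000 = 0.1400
ln(S/K) + (r + σ²/2)T = ln(196/206) + (0.089 + 0.28²/2)·0.25 = -0.0498 + 0.0321 = -0.0177
d₁ = -0.0177 / 0.1400 = -0.1265 ⇒ -0.13
N(d₁) = N(-0.13) = 0.4483
Δ_put = N(d₁) − 1 = 0.4483 − 1 = -0.5517

-0.5517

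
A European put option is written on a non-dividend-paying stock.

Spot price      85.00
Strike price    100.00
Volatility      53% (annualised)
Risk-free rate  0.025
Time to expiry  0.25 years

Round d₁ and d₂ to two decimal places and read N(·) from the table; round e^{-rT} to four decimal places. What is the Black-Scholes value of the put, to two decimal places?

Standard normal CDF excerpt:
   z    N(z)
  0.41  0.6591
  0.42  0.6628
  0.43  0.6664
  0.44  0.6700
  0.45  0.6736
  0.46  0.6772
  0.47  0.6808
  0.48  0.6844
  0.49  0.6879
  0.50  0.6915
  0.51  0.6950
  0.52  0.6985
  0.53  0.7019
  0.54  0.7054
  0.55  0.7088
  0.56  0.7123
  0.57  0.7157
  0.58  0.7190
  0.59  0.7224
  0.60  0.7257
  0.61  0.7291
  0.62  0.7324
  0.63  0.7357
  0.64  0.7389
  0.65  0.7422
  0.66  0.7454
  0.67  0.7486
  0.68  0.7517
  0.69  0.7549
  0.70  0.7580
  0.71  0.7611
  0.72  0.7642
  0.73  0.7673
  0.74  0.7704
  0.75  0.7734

σ√T = 0.53·√0.25 = 0.2650
ln(S/K) + (r + σ²/2)T = ln(85/100) + (0.025 + 0.53²/2)·0.25 = -0.1625 + 0.0414 = -0.1212
d₁ = -0.1212 / 0.2650 = -0.4572 ≈ -0.46
d₂ = d₁ − σ√T = -0.4572 − 0.2650 = -0.7222 ≈ -0.72
exp(−rT) = exp(−0.025·0.25) = 0.9938
N(−d₂) = N(0.72) = 0.7642;  N(−d₁) = N(0.46) = 0.6772
P = 100·0.9938·0.7642 − 85·0.6772 = 75.9462 − 57.5620 = 18.3842

18.38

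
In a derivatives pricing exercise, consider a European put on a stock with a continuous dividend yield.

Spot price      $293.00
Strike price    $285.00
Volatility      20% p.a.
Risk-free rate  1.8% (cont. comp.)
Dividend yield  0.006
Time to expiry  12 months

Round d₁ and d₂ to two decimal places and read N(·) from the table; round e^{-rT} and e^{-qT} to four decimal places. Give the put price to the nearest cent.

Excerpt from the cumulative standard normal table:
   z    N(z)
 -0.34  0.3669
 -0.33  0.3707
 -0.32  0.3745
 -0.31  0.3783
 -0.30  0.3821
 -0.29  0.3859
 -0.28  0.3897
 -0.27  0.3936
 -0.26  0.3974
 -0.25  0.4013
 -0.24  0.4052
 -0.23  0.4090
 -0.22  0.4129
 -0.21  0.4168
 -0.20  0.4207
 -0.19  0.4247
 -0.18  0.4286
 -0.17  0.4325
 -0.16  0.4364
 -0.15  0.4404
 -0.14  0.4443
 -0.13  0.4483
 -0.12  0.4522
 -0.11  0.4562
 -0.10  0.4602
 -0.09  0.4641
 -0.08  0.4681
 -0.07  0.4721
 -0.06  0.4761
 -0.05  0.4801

$17.54

σ√T = 0.2 × 1.0000 = 0.2000
d₁ = [ln(293/285) + (0.018 − 0.006 + 0.2²/2)·1] / 0.2000 = [0.0277 + 0.0320] / 0.2000 = 0.2984 ≈ 0.30
d₂ = d₁ − σ√T = 0.2984 − 0.2000 = 0.0984 ≈ 0.10
e^(−qT) = e^(−0.006·1) = 0.9940;  e^(−rT) = e^(−0.018·1) = 0.9822
N(−d₂) = N(-0.10) = 0.4602;  N(−d₁) = N(-0.30) = 0.3821
P = 285·0.9822·0.4602 − 293·0.9940·0.3821 = 128.8224 − 111.2836 = 17.5388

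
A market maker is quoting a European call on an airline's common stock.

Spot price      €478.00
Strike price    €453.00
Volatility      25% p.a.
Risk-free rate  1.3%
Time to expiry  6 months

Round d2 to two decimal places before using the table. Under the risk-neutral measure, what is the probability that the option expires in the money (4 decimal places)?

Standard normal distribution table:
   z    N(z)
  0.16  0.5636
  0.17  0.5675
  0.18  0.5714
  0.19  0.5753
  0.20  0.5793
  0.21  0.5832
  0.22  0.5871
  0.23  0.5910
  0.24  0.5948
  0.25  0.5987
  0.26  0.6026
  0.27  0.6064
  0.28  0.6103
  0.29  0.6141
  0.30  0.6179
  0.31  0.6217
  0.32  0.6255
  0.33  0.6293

σ√T = 0.25 × 0.7071 = 0.1768
d₁ = [ln(478/453) + (0.013 + 0.25²/2)·0.5] / 0.1768 = [0.0537 + 0.0221] / 0.1768 = 0.4290 ⇒ 0.43
d₂ = d₁ − σ√T = 0.4290 − 0.1768 = 0.2523 ⇒ 0.25
Risk-neutral Pr[S_T > K] = N(d₂) = N(0.25) = 0.5987

0.5987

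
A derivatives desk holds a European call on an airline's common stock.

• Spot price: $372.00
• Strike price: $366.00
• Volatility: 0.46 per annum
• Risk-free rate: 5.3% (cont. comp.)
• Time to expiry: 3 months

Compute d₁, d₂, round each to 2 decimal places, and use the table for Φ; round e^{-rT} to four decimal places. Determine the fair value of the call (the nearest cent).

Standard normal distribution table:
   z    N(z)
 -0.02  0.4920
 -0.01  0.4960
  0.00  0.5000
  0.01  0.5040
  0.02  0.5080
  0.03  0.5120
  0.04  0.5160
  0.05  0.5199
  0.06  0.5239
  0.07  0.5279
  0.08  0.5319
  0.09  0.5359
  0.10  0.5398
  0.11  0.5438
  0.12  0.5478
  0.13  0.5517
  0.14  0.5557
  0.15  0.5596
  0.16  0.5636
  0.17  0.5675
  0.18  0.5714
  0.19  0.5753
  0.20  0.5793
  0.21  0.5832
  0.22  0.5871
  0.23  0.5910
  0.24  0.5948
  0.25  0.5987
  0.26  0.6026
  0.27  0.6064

T = 0.25;  σ√T = 0.2300
d₁ = [ln(372/366) + (0.053 + ½·0.46²)·0.25] / (σ√T) = (0.0163 + 0.0397) / 0.2300 = 0.2433 ≈ 0.24
d₂ = 0.2433 − 0.2300 = 0.0133 ≈ 0.01
exp(−rT) = exp(−0.053·0.25) = 0.9868
N(d₁) = N(0.24) = 0.5948;  N(d₂) = N(0.01) = 0.5040
C = 372·0.5948 − 366·0.9868·0.5040 = 221.2656 − 182.0291 = 39.2365

$39.24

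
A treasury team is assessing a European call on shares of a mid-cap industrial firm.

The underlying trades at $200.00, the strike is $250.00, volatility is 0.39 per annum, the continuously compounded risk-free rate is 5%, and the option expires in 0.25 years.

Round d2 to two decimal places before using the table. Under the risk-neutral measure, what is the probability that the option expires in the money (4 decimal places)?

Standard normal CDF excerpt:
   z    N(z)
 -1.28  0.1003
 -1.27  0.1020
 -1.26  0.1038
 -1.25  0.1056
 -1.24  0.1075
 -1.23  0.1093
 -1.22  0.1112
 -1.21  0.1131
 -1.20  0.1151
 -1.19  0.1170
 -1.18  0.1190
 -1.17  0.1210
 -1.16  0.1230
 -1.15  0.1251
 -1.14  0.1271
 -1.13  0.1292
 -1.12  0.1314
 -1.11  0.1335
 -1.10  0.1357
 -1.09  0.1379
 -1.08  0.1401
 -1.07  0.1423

σ√T = 0.39·√0.25 = 0.1950
d₁ = [ln(200/250) + (0.05 + 0.39²/2)·0.25] / 0.1950 = [-0.2231 + 0.0315] / 0.1950 = -0.9827 ⇒ -0.98
d₂ = d₁ − σ√T = -0.9827 − 0.1950 = -1.1777 ⇒ -1.18
Risk-neutral Pr[S_T > K] = N(d₂) = N(-1.18) = 0.1190

0.1190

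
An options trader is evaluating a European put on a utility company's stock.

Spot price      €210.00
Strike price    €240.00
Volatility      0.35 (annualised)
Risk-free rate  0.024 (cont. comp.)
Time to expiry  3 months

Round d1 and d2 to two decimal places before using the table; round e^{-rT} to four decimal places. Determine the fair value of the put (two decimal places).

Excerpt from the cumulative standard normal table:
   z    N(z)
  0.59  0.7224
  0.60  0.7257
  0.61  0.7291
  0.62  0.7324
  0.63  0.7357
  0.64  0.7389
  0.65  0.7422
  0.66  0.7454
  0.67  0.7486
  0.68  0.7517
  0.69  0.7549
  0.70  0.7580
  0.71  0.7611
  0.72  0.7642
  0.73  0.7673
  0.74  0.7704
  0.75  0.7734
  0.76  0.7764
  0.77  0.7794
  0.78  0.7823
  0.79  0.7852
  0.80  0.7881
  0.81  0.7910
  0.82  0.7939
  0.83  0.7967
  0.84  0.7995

€34.22

σ√T = 0.35·√0.25 = 0.1750
d₁ = [ln(210/240) + (0.024 + 0.35²/2)·0.25] / 0.1750 = [-0.1335 + 0.0213] / 0.1750 = -0.6413 → -0.64
d₂ = d₁ − σ√T = -0.6413 − 0.1750 = -0.8163 → -0.82
e^(−rT) = e^(−0.024·0.25) = 0.9940
N(−d₂) = N(0.82) = 0.7939;  N(−d₁) = N(0.64) = 0.7389
P = 240·0.9940·0.7939 − 210·0.7389 = 189.3928 − 155.1690 = 34.2238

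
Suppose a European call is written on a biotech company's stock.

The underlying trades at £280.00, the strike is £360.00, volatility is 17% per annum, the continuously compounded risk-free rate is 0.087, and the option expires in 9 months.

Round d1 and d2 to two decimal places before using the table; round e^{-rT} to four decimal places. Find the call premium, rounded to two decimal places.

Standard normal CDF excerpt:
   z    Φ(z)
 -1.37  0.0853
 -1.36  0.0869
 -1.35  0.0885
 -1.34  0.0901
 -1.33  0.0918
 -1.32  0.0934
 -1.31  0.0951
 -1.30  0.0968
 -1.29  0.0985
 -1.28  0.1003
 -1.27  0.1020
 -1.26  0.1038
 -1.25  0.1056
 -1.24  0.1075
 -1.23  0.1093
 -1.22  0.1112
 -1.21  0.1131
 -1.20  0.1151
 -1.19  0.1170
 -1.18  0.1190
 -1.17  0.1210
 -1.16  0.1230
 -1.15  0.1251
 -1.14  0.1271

£2.37

σ√T = 0.17·√0.75 = 0.1472
d₁ = [ln(280/360) + (0.087 + ½·0.17²)·0.75] / (σ√T) = (-0.2513 + 0.0761) / 0.1472 = -1.1902 → -1.19
d₂ = -1.1902 − 0.1472 = -1.3374 → -1.34
exp(−rT) = exp(−0.087·0.75) = 0.9368
C = 280·N(-1.19) − 360·0.9368·N(-1.34) = 280·0.1170 − 360·0.9368·0.0901 = 32.7600 − 30.3860 = 2.3740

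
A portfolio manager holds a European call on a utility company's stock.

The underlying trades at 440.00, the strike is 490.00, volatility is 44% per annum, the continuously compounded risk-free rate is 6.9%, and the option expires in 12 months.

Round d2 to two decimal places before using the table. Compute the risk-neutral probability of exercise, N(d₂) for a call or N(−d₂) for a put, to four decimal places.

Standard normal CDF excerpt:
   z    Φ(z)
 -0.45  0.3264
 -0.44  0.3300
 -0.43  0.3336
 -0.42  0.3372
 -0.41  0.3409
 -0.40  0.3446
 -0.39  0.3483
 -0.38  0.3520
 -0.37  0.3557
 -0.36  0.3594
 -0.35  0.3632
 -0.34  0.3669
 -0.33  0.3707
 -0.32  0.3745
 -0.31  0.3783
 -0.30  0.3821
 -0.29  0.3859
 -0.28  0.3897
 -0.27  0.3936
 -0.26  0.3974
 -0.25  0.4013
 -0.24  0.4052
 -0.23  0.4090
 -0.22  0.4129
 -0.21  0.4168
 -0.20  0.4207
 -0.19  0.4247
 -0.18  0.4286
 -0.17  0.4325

σ√T = 0.44 × 1.0000 = 0.4400
d₁ = [ln(440/490) + (0.069 + ½·0.44²)·1] / (σ√T) = (-0.1076 + 0.1658) / 0.4400 = 0.1322 ⇒ 0.13
d₂ = 0.1322 − 0.4400 = -0.3078 ⇒ -0.31
Risk-neutral Pr[S_T > K] = N(d₂) = N(-0.31) = 0.3783

0.3783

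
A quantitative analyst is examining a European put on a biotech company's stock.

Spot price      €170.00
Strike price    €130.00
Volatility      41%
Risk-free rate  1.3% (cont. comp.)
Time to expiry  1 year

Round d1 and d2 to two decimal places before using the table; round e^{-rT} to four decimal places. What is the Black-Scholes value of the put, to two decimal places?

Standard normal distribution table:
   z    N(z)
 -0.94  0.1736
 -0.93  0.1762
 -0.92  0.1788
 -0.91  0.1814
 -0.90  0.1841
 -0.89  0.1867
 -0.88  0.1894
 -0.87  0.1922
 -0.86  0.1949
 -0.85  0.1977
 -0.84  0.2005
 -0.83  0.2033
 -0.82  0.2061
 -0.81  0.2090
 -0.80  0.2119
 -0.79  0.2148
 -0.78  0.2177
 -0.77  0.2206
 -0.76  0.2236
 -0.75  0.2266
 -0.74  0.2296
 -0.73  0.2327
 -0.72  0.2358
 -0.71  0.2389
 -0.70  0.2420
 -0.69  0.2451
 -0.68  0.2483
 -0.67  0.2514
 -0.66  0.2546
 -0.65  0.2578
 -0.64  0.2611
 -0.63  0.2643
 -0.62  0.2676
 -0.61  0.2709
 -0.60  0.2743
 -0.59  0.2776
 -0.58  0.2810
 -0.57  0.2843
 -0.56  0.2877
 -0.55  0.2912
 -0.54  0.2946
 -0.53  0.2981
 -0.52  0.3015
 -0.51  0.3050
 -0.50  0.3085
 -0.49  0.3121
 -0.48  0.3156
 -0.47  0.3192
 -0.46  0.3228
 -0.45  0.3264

σ√T = 0.41·√1 = 0.4100
ln(S/K) + (r + σ²/2)T = ln(170/130) + (0.013 + 0.41²/2)·1 = 0.2683 + 0.0970 = 0.3653
d₁ = 0.3653 / 0.4100 = 0.8910 → 0.89
d₂ = d₁ − σ√T = 0.8910 − 0.4100 = 0.4810 → 0.48
exp(−rT) = exp(−0.013·1) = 0.9871
N(−d₂) = N(-0.48) = 0.3156;  N(−d₁) = N(-0.89) = 0.1867
P = 130·0.9871·0.3156 − 170·0.1867 = 40.4987 − 31.7390 = 8.7597

€8.76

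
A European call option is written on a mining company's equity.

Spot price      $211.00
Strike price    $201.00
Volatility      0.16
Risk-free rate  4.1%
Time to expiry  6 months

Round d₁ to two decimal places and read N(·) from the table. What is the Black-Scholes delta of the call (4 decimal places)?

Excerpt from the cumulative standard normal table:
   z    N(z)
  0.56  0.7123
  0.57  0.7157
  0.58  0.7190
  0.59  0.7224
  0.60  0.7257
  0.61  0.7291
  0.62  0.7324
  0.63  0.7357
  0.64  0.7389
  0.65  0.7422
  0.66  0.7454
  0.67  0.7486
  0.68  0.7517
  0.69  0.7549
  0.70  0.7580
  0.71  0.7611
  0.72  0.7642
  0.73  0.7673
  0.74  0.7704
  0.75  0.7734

σ√T = 0.16 × 0.7071 = 0.1131
d₁ = [ln(211/201) + (0.041 + 0.16²/2)·0.5] / 0.1131 = [0.0486 + 0.0269] / 0.1131 = 0.6669 ⇒ 0.67
N(d₁) = N(0.67) = 0.7486
Δ_call = N(d₁) = 0.7486

0.7486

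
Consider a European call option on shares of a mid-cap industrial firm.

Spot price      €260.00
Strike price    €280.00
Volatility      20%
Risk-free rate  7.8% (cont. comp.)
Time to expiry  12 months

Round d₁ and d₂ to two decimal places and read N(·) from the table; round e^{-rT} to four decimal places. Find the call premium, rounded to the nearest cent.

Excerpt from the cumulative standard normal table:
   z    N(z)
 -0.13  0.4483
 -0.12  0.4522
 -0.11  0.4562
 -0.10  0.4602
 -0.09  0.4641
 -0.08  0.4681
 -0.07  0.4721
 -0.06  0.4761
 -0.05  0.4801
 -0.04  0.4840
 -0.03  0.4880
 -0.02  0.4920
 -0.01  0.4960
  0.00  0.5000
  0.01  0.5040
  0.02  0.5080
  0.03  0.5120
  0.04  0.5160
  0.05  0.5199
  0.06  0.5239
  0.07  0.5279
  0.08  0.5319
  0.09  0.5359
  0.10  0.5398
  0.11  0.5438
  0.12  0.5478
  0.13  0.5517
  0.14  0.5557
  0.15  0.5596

€21.19

σ√T = 0.2·√1 = 0.2000
d₁ = [ln(260/280) + (0.078 + 0.2²/2)·1] / 0.2000 = [-0.0741 + 0.0980] / 0.2000 = 0.1195 ≈ 0.12
d₂ = d₁ − σ√T = 0.1195 − 0.2000 = -0.0805 ≈ -0.08
e^(−rT) = e^(−0.078·1) = 0.9250
N(d₁) = N(0.12) = 0.5478;  N(d₂) = N(-0.08) = 0.4681
C = 260·0.5478 − 280·0.9250·0.4681 = 142.4280 − 121.2379 = 21.1901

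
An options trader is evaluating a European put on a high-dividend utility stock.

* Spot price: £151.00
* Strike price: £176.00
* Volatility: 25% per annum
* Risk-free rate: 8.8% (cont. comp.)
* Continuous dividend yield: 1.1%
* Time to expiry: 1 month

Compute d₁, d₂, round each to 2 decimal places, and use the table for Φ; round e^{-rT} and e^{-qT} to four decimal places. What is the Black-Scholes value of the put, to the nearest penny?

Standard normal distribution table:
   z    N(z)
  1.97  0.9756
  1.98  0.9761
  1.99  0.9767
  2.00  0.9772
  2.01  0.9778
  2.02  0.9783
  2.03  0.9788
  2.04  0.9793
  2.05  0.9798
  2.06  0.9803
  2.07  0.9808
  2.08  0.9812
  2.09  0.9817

£23.94

T = 0.08333;  σ√T = 0.0722
ln(S/K) + (r − q + σ²/2)T = ln(151/176) + (0.088 − 0.011 + 0.25²/2)·0.08333 = -0.1532 + 0.0090 = -0.1442
d₁ = -0.1442 / 0.0722 = -1.9979 ≈ -2.00
d₂ = d₁ − σ√T = -1.9979 − 0.0722 = -2.0700 ≈ -2.07
e^(−qT) = e^(−0.011·0.08333) = 0.9991;  e^(−rT) = e^(−0.088·0.08333) = 0.9927
N(−d₂) = N(2.07) = 0.9808;  N(−d₁) = N(2.00) = 0.9772
P = 176·0.9927·0.9808 − 151·0.9991·0.9772 = 171.3607 − 147.4244 = 23.9363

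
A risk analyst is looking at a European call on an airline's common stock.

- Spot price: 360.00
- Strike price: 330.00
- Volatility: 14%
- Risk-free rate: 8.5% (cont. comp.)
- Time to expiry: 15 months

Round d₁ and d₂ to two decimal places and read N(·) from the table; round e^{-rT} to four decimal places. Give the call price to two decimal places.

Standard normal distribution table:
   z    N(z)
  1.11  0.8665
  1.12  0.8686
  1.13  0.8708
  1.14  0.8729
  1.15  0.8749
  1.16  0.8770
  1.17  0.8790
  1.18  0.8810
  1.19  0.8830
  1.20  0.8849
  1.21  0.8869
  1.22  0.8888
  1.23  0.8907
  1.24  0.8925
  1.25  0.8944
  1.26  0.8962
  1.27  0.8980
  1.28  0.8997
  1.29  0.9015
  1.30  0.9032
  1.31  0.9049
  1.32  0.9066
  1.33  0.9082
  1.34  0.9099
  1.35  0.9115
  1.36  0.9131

T = 1.25;  σ√T = 0.1565
ln(S/K) + (r + σ²/2)T = ln(360/330) + (0.085 + 0.14²/2)·1.25 = 0.0870 + 0.1185 = 0.2055
d₁ = 0.2055 / 0.1565 = 1.3130 ≈ 1.31
d₂ = d₁ − σ√T = 1.3130 − 0.1565 = 1.1564 ≈ 1.16
exp(−rT) = exp(−0.085·1.25) = 0.8992
C = 360·N(1.31) − 330·0.8992·N(1.16) = 360·0.9049 − 330·0.8992·0.8770 = 325.7640 − 260.2375 = 65.5265

65.53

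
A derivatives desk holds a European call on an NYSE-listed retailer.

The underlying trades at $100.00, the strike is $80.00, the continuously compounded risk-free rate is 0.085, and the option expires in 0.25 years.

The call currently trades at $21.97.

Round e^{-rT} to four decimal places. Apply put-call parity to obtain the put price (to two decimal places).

e^(−rT) = e^(−0.085·0.25) = 0.9790
Put-call parity: C − P = S − K·e^(−rT) = 100 − 80·0.9790 = 100 − 78.3200 = 21.6800
P = C − (C − P) = 21.97 − (21.6800) = 0.2900

$0.29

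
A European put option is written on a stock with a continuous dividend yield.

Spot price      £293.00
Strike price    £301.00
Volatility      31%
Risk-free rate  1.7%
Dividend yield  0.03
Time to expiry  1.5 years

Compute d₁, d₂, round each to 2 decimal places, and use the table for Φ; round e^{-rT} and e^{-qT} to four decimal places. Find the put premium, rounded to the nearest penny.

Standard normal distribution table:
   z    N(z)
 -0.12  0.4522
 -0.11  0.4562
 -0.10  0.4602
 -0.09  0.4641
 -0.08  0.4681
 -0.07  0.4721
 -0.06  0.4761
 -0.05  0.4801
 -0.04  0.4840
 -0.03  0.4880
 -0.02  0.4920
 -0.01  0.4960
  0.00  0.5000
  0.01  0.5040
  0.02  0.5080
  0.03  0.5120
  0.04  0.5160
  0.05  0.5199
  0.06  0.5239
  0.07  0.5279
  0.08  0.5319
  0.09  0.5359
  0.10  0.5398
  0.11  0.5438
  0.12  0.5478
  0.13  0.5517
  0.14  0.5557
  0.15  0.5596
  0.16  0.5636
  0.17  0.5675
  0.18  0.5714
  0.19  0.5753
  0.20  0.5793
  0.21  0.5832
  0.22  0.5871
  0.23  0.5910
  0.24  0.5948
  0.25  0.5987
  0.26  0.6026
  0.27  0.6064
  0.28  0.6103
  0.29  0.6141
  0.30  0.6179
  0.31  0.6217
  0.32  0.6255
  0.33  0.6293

£50.18

σ√T = 0.31·√1.5 = 0.3797
d₁ = [ln(293/301) + (0.017 − 0.03 + 0.31²/2)·1.5] / 0.3797 = [-0.0269 + 0.0526] / 0.3797 = 0.0675 → 0.07
d₂ = d₁ − σ√T = 0.0675 − 0.3797 = -0.3121 → -0.31
exp(−qT) = exp(−0.03·1.5) = 0.9560;  exp(−rT) = exp(−0.017·1.5) = 0.9748
N(−d₂) = N(0.31) = 0.6217;  N(−d₁) = N(-0.07) = 0.4721
P = 301·0.9748·0.6217 − 293·0.9560·0.4721 = 182.4160 − 132.2390 = 50.1770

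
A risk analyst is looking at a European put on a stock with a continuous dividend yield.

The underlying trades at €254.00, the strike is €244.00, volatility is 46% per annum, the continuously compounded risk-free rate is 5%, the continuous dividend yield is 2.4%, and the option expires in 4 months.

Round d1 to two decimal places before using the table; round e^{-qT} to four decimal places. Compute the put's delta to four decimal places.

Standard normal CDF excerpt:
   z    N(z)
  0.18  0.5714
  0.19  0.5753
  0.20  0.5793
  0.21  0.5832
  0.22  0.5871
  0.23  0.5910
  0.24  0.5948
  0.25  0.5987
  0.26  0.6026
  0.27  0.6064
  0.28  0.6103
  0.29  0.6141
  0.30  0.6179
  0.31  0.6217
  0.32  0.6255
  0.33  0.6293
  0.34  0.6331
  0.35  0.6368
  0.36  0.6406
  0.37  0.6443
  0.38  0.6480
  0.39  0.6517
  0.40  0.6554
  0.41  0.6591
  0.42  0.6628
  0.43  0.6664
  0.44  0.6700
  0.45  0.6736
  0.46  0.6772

T = 0.3333;  σ√T = 0.2656
d₁ = [ln(254/244) + (0.05 − 0.024 + ½·0.46²)·0.3333] / (σ√T) = (0.0402 + 0.0439) / 0.2656 = 0.3167 → 0.32
N(d₁) = N(0.32) = 0.6255
Δ_put = e^(−qT)·(N(d₁) − 1) = 0.9920·(0.6255 − 1) = -0.3715

-0.3715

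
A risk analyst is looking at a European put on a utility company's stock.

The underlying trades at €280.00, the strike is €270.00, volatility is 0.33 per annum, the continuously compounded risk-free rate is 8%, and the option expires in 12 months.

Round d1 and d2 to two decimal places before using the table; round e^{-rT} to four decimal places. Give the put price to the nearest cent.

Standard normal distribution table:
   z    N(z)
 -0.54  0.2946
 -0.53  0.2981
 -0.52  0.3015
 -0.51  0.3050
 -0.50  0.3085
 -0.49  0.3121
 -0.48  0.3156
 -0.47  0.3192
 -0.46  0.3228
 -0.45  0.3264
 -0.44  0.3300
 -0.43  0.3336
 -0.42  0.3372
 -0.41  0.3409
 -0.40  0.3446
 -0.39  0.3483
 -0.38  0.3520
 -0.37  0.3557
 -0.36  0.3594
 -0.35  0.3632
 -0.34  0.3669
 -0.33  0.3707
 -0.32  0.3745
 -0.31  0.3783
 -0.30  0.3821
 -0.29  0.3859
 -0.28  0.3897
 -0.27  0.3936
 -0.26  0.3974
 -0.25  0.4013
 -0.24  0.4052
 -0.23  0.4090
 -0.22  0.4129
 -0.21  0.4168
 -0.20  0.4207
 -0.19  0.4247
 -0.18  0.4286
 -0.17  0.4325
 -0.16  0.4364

€21.43

T = 1;  σ√T = 0.3300
ln(S/K) + (r + σ²/2)T = ln(280/270) + (0.08 + 0.33²/2)·1 = 0.0364 + 0.1345 = 0.1708
d₁ = 0.1708 / 0.3300 = 0.5176 ⇒ 0.52
d₂ = d₁ − σ√T = 0.5176 − 0.3300 = 0.1876 ⇒ 0.19
exp(−rT) = exp(−0.08·1) = 0.9231
P = 270·0.9231·N(-0.19) − 280·N(-0.52) = 270·0.9231·0.4247 − 280·0.3015 = 105.8510 − 84.4200 = 21.4310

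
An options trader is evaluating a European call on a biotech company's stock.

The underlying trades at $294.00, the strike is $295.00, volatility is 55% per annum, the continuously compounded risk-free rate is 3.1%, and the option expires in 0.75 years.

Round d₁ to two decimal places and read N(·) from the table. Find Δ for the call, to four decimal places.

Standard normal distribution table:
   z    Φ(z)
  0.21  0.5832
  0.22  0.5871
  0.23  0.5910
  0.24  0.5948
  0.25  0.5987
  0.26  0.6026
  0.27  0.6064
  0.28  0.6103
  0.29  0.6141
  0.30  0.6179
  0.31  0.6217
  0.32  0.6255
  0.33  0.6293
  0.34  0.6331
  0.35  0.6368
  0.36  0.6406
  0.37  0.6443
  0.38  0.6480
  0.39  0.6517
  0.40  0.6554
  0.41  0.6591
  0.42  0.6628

σ√T = 0.55 × 0.8660 = 0.4763
d₁ = [ln(294/295) + (0.031 + 0.55²/2)·0.75] / 0.4763 = [-0.0034 + 0.1367] / 0.4763 = 0.2798 ≈ 0.28
N(d₁) = N(0.28) = 0.6103
Δ_call = N(d₁) = 0.6103

0.6103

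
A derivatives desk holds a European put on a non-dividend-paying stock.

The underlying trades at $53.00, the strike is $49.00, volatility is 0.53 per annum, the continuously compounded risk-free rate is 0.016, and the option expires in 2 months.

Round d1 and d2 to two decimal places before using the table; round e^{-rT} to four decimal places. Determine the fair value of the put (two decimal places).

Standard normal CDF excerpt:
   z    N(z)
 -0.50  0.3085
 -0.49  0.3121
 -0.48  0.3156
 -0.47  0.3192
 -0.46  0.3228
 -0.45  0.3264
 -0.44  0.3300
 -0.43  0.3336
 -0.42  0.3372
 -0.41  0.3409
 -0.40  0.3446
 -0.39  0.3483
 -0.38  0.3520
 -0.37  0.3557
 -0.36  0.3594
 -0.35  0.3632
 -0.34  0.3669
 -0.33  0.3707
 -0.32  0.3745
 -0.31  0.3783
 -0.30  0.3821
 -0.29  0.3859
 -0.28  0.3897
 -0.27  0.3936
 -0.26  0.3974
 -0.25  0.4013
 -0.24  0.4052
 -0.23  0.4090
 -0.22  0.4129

$2.51

σ√T = 0.53·√0.1667 = 0.2164
ln(S/K) + (r + σ²/2)T = ln(53/49) + (0.016 + 0.53²/2)·0.1667 = 0.0785 + 0.0261 = 0.1045
d₁ = 0.1045 / 0.2164 = 0.4832 ≈ 0.48
d₂ = d₁ − σ√T = 0.4832 − 0.2164 = 0.2668 ≈ 0.27
exp(−rT) = exp(−0.016·0.1667) = 0.9973
P = 49·0.9973·N(-0.27) − 53·N(-0.48) = 49·0.9973·0.3936 − 53·0.3156 = 19.2343 − 16.7268 = 2.5075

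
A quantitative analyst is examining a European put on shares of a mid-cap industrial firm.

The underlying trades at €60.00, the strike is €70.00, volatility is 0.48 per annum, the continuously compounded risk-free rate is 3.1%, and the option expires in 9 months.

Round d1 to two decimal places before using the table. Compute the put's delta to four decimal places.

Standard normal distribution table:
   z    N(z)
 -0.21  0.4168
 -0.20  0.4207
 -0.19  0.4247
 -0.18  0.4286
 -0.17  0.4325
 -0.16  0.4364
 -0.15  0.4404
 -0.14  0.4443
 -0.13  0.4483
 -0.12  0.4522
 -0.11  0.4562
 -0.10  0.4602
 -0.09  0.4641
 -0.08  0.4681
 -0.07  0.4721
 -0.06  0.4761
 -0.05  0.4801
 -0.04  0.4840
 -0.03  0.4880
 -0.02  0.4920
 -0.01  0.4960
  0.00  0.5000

T = 0.75;  σ√T = 0.4157
d₁ = [ln(60/70) + (0.031 + 0.48²/2)·0.75] / 0.4157 = [-0.1542 + 0.1096] / 0.4157 = -0.1071 ⇒ -0.11
N(d₁) = N(-0.11) = 0.4562
Δ_put = N(d₁) − 1 = 0.4562 − 1 = -0.5438

-0.5438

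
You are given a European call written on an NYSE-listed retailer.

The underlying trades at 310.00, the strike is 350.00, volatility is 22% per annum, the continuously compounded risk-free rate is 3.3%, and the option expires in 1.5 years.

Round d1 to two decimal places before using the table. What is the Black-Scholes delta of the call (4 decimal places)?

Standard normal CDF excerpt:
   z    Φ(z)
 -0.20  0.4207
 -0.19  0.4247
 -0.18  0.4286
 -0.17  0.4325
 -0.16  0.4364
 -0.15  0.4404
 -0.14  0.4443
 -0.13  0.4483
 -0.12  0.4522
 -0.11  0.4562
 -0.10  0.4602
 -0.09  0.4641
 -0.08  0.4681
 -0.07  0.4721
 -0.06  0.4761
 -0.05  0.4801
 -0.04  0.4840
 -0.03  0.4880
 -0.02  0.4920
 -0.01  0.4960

0.4483

T = 1.5;  σ√T = 0.2694
d₁ = [ln(310/350) + (0.033 + 0.22²/2)·1.5] / 0.2694 = [-0.1214 + 0.0858] / 0.2694 = -0.1320 which rounds to -0.13
N(d₁) = N(-0.13) = 0.4483
Δ_call = N(d₁) = 0.4483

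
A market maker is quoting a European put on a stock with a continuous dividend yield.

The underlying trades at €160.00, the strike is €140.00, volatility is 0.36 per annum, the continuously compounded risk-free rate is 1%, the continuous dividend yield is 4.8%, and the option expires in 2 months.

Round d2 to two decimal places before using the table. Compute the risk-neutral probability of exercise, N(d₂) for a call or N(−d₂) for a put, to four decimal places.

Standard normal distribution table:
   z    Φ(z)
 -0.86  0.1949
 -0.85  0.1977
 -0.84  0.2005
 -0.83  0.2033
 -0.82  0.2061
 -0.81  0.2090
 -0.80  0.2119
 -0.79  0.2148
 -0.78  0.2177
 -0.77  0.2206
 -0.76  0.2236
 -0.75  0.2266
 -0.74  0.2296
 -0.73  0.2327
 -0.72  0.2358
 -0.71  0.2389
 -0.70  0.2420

T = 0.1667;  σ√T = 0.1470
d₁ = [ln(160/140) + (0.01 − 0.048 + 0.36²/2)·0.1667] / 0.1470 = [0.1335 + 0.0045] / 0.1470 = 0.9390 ⇒ 0.94
d₂ = d₁ − σ√T = 0.9390 − 0.1470 = 0.7920 ⇒ 0.79
Pr(exercise) under Q = N(−d₂) = N(-0.79) = 0.2148

0.2148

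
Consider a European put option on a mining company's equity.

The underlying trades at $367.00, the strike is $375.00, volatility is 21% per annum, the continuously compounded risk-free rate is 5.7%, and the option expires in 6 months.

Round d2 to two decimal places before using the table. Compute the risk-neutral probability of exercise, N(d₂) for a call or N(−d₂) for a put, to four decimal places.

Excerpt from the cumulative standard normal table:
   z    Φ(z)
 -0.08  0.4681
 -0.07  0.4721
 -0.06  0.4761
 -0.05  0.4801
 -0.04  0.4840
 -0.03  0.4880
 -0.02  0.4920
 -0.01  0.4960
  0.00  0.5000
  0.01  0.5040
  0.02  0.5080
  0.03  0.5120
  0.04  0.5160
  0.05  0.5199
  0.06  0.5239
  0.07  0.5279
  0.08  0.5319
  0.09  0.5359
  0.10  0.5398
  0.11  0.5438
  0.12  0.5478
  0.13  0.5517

σ√T = 0.21 × 0.7071 = 0.1485
d₁ = [ln(367/375) + (0.057 + ½·0.21²)·0.5] / (σ√T) = (-0.0216 + 0.0395) / 0.1485 = 0.1210 which rounds to 0.12
d₂ = 0.1210 − 0.1485 = -0.0275 which rounds to -0.03
Pr(exercise) under Q = N(−d₂) = N(0.03) = 0.5120

0.5120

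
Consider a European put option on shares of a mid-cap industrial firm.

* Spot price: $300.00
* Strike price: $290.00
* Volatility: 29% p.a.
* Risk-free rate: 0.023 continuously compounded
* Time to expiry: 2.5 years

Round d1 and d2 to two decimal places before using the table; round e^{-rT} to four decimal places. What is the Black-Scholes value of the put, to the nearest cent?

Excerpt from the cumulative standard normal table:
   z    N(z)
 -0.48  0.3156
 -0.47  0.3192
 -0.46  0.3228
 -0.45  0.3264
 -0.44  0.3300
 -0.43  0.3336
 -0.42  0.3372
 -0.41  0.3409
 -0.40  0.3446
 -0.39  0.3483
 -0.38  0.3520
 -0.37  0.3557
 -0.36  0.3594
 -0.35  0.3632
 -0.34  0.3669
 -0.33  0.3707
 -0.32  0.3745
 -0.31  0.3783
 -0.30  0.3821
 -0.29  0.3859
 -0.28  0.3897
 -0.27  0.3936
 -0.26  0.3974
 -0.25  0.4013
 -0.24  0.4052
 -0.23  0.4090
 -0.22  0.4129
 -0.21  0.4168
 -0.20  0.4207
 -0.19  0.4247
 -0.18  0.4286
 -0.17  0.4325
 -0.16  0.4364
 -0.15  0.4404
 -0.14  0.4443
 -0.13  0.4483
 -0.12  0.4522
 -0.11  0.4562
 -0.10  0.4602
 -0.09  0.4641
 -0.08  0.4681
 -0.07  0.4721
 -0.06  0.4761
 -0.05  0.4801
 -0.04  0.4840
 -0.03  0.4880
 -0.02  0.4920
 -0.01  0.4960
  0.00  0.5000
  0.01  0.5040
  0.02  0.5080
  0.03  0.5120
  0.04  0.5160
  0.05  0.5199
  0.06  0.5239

$40.10

σ√T = 0.29·√2.5 = 0.4585
d₁ = [ln(300/290) + (0.023 + ½·0.29²)·2.5] / (σ√T) = (0.0339 + 0.1626) / 0.4585 = 0.4286 ≈ 0.43
d₂ = 0.4286 − 0.4585 = -0.0299 ≈ -0.03
e^(−rT) = e^(−0.023·2.5) = 0.9441
N(−d₂) = N(0.03) = 0.5120;  N(−d₁) = N(-0.43) = 0.3336
P = 290·0.9441·0.5120 − 300·0.3336 = 140.1800 − 100.0800 = 40.1000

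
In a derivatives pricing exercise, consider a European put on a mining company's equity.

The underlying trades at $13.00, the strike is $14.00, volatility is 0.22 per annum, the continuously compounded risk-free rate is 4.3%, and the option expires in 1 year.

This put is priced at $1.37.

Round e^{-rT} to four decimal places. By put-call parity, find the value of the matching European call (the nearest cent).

$0.96

exp(−rT) = exp(−0.043·1) = 0.9579
Put-call parity: C − P = S − K·e^(−rT) = 13 − 14·0.9579 = 13 − 13.4106 = -0.4106
C = P + (C − P) = 1.37 + (-0.4106) = 0.9594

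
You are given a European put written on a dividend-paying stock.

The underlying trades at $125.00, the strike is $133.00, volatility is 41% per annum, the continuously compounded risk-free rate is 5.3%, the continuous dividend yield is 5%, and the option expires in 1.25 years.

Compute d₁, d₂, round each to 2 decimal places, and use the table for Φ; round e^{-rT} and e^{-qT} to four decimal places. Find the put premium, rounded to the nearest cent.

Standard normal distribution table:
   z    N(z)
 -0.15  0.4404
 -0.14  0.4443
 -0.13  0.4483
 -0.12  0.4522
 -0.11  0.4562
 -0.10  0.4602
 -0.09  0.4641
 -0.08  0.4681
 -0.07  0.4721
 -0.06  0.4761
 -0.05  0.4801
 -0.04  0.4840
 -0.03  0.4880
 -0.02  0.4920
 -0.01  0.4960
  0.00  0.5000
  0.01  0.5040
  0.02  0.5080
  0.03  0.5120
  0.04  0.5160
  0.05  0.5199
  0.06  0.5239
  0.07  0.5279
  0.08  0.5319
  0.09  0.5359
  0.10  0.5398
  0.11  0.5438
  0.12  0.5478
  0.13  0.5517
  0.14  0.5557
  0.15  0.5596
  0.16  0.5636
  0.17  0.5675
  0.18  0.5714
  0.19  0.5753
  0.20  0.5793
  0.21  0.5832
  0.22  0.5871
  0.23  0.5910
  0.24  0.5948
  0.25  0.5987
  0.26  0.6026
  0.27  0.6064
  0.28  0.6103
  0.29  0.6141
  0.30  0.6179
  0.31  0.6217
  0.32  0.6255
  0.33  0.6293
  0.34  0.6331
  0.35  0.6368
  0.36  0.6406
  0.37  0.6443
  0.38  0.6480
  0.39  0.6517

σ√T = 0.41 × 1.1180 = 0.4584
d₁ = [ln(125/133) + (0.053 − 0.05 + 0.41²/2)·1.25] / 0.4584 = [-0.0620 + 0.1088] / 0.4584 = 0.1020 → 0.10
d₂ = d₁ − σ√T = 0.1020 − 0.4584 = -0.3563 → -0.36
e^(−qT) = e^(−0.05·1.25) = 0.9394;  e^(−rT) = e^(−0.053·1.25) = 0.9359
N(−d₂) = N(0.36) = 0.6406;  N(−d₁) = N(-0.10) = 0.4602
P = 133·0.9359·0.6406 − 125·0.9394·0.4602 = 79.7385 − 54.0390 = 25.6995

$25.70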